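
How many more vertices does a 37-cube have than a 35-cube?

The 37-cube has 2^37 = 137438953472 vertices. The 35-cube has 2^35 = 34359738368 vertices. Difference: 137438953472 - 34359738368 = 103079215104.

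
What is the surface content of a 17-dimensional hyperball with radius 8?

The surface area of an n-ball is 2π^(n/2) r^(n-1) / Γ(n/2). For n=17, r=8: 144115188075855872·π^8/2027025 ≈ 6.74605e+14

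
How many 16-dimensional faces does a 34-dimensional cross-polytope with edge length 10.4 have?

An n-cross-polytope has 2^(k+1)·C(n,k+1) k-faces. Here 2^17·C(34,17) = 131072·2333606220 = 305870434467840.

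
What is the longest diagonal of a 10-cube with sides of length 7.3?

The space diagonal of an n-cube of side s is s√n. Here 7.3·√10 ≈ 23.0846.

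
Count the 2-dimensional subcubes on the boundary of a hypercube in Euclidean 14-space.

Number of 2-faces = C(14,2) · 2^(14-2) = 91 · 4096 = 372736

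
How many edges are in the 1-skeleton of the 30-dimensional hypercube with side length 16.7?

Number of 1-faces = C(30,1)·2^(30-1) = 30·536870912 = 16106127360.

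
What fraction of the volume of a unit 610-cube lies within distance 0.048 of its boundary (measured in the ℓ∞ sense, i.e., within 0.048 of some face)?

1 - (1 - 2·0.048)^610 = 1 - 0.904^610 ≈ 1 - 1.831e-27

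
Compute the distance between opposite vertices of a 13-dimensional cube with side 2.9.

d = √(2.9² + 2.9² + ... + 2.9²) [13 terms] = √(13·2.9²) = 2.9√13 ≈ 10.4561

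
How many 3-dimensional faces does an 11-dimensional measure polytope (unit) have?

f_3(11-cube) = (11 choose 3) · 2^8 = 42240.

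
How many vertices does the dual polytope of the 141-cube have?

The 141-dimensional cross-polytope has 2n = 2·141 = 282 vertices.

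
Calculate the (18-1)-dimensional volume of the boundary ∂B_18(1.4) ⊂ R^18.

S_18(1.4) = 2·π^(18/2)·(1.4)^17 / Γ(18/2) ≈ 450.853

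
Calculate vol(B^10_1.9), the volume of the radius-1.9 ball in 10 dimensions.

The n-ball volume is π^(n/2)·r^n/Γ(n/2+1). With n=10, r=1.9: V ≈ 1563.52.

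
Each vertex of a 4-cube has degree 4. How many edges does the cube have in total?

Number of 1-faces = C(4,1)·2^(4-1) = 4·8 = 32.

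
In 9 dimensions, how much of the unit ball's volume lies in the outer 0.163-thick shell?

1 - (1-0.163)^9 ≈ 0.798382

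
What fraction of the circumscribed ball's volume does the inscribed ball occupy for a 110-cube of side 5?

The radii are 5/2 and 5√110/2, so the volume ratio is (1/√110)^110 = 110^{-110/2} ≈ 5.28935e-113.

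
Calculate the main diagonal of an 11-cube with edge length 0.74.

d = √(0.74² + 0.74² + ... + 0.74²) [11 terms] = √(11·0.74²) = 0.74√11 ≈ 2.4543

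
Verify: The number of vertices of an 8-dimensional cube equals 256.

True. The 8-cube has 2^8 = 256 vertices.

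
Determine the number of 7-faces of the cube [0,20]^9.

f_7(9-cube) = (9 choose 7) · 2^2 = 144.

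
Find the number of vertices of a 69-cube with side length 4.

Number of vertices = 2^69 = 590295810358705651712.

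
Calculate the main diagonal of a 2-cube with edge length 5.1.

d = √(5.1² + 5.1² + ... + 5.1²) [2 terms] = √(2·5.1²) = 5.1√2 ≈ 7.21249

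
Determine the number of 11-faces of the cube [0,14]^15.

Choose 11 of 15 axes to span the face (C(15,11) = 1365 ways), then fix each of the remaining 4 coordinates at one of its two extreme values (2^4 = 16 ways): 1365·16 = 21840.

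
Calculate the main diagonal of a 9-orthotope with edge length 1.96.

Diagonal = √9 · 1.96 = 5.88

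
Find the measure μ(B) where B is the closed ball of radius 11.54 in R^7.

Volume = π^{7/2}·(11.54)^7/Γ(9/2) ≈ 1.28772e+08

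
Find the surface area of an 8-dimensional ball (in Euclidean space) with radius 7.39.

S = n·V_n(r)/r = 8·V_8(7.39)/7.39 (volume-to-surface relation), giving 3.90831e+07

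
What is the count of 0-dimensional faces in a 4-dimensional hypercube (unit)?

f_0(4-cube) = (4 choose 0) · 2^4 = 16.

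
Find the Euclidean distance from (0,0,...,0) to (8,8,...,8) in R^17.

||(8,8,...,8)|| = √(17)·8 ≈ 32.9848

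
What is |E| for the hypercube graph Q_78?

Number of 1-faces = C(78,1)·2^(78-1) = 78·151115727451828646838272 = 11787026741242634453385216.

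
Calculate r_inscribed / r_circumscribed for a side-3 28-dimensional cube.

For an n-cube of any side s, the inradius is s/2 and the circumradius is s√n/2, so the ratio is 1/√28 ≈ 0.188982.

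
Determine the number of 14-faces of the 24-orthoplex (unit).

Each 14-face is the convex hull of 15 vertices, one chosen as ±e_i from each of 15 distinct axes: 2^15·C(24,15) = 42844291072.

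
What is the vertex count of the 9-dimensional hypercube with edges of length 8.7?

Each vertex is a binary string of length 9, so there are 2^9 = 512.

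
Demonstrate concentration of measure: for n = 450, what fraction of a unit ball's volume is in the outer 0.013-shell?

1 - (1-0.013)^450 ≈ 0.997228 ≈ 99.72%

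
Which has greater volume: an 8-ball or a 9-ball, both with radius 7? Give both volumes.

V_8(7) ≈ 2.33977e+07. V_9(7) ≈ 1.33107e+08. The 9-ball is larger.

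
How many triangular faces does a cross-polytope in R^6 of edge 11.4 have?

f_2(6-orthoplex) = 2^3 · (6 choose 3) = 160.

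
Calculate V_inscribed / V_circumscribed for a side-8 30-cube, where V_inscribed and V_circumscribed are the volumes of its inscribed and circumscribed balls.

V_in / V_out = (r_in/r_out)^30 = (1/√30)^30 = 30^(-30/2) ≈ 6.96917e-23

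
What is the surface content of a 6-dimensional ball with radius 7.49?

S_6(7.49) = 2·π^(6/2)·(7.49)^5 / Γ(6/2) ≈ 730901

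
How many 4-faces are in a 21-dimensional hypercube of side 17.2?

Number of 4-faces = C(21,4) · 2^(21-4) = 5985 · 131072 = 784465920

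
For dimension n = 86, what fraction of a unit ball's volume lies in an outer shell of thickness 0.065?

1 - (1-0.065)^86 ≈ 0.996911 ≈ 99.69%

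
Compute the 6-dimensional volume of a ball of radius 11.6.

V_6(11.6) = π^(6/2) · (11.6)^6 / Γ(6/2 + 1) ≈ 1.25906e+07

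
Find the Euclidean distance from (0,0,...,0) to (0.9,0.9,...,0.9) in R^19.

d = √(0.9² + 0.9² + ... + 0.9²) [19 terms] = √(19·0.9²) = 0.9√19 ≈ 3.92301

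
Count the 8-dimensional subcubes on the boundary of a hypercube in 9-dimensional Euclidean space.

f_8(9-cube) = (9 choose 8) · 2^1 = 18.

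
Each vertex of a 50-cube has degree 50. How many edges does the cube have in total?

Each of the 2^50 = 1125899906842624 vertices has degree 50; total edges = 50·2^50/2 = 28147497671065600.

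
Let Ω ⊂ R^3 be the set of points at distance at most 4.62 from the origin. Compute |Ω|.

Volume = π^{3/2}·(4.62)^3/Γ(5/2) ≈ 413.061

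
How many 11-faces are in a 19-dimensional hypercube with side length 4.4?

Number of 11-faces = C(19,11) · 2^(19-11) = 75582 · 256 = 19348992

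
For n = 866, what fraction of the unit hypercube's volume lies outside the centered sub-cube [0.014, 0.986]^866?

Shell fraction = 1 - (1-0.028)^866 ≈ 1 - 2.084e-11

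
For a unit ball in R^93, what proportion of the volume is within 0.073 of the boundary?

V(inner)/V(outer) = ((1-0.073)/1)^93 ≈ 0.0008678, so the shell fraction is 0.999132.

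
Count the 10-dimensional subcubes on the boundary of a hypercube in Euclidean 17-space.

Number of 10-faces = C(17,10) · 2^(17-10) = 19448 · 128 = 2489344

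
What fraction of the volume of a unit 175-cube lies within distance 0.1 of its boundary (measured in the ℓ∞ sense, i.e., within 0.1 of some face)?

1 - (1 - 2·0.1)^175 = 1 - 0.8^175 ≈ 1 - 1.098e-17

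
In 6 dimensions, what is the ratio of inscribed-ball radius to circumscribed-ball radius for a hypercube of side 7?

For an n-cube of any side s, the inradius is s/2 and the circumradius is s√n/2, so the ratio is 1/√6 ≈ 0.408248.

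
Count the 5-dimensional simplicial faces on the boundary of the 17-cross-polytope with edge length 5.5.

Number of 5-faces = 2^(5+1) · C(17,5+1) = 64 · 12376 = 792064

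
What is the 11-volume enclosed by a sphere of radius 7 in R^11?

V = 18078415936·π^5/1485 ≈ 3.72549e+09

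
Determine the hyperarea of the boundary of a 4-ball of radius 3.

S_4(3) = 2·π^(4/2)·(3)^3 / Γ(4/2) = 54·π^2 ≈ 532.959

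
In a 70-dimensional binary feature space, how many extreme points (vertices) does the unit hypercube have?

The 70-cube has 2^70 = 1180591620717411303424 vertices.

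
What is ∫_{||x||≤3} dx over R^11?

The n-ball volume is π^(n/2)·r^n/Γ(n/2+1). With n=11, r=3: V = 419904·π^5/385 ≈ 333763.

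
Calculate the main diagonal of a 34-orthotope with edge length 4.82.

The space diagonal of an n-cube of side s is s√n. Here 4.82·√34 ≈ 28.1052.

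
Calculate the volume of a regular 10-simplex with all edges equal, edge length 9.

V = (9^10 / 10!) · √((10+1) / 2^10) ≈ 99.5883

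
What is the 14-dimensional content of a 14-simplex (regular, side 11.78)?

For a regular n-simplex with edge a, V = (a^n / n!)·√((n+1)/2^n). With a=11.78, n=14: V ≈ 343.923.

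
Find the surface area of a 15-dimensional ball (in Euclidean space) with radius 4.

S = n·V_n(r)/r = 15·V_15(4)/4 (volume-to-surface relation), giving 68719476736·π^7/135135 ≈ 1.53589e+09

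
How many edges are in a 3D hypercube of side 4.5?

Choose 1 of 3 axes to span the face (C(3,1) = 3 ways), then fix each of the remaining 2 coordinates at one of its two extreme values (2^2 = 4 ways): 3·4 = 12.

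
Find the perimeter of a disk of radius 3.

The surface area of an n-ball is 2π^(n/2) r^(n-1) / Γ(n/2). For n=2, r=3: 2πr = 2π·3 ≈ 18.8496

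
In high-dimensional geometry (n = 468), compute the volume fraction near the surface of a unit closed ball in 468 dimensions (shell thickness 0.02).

1 - (1-0.02)^468 ≈ 0.999922 ≈ 99.9922%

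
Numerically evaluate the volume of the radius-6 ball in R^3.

V = 288·π ≈ 904.779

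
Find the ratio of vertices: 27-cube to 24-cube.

The 27-cube has 2^27 = 134217728 vertices. The 24-cube has 2^24 = 16777216 vertices. Ratio: 134217728/16777216 = 8.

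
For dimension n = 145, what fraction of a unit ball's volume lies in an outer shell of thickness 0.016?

1 - (1-0.016)^145 ≈ 0.903553 ≈ 90.36%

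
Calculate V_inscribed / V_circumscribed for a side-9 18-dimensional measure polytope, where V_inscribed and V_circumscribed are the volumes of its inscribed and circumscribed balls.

Volume scales as r^n, and r_in/r_out = 1/√18, giving (1/√18)^18 ≈ 5.04136e-12.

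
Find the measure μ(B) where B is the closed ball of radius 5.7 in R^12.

The n-ball volume is π^(n/2)·r^n/Γ(n/2+1). With n=12, r=5.7: V ≈ 1.5706e+09.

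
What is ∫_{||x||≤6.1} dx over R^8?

V_8(6.1) = π^(8/2) · (6.1)^8 / Γ(8/2 + 1) ≈ 7.78085e+06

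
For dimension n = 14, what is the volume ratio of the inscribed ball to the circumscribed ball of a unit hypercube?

V_in / V_out = (r_in/r_out)^14 = (1/√14)^14 = 14^(-14/2) ≈ 9.48645e-09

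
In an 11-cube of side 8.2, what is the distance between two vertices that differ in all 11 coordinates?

d = √(8.2² + 8.2² + ... + 8.2²) [11 terms] = √(11·8.2²) = 8.2√11 ≈ 27.1963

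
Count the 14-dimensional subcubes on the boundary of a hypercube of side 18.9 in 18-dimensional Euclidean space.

Choose 14 of 18 axes to span the face (C(18,14) = 3060 ways), then fix each of the remaining 4 coordinates at one of its two extreme values (2^4 = 16 ways): 3060·16 = 48960.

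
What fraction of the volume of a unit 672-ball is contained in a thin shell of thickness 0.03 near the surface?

V(inner)/V(outer) = ((1-0.03)/1)^672 ≈ 1.29e-09, so the shell fraction is 0.9999999987.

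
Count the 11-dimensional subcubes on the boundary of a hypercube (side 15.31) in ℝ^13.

f_11(13-cube) = (13 choose 11) · 2^2 = 312.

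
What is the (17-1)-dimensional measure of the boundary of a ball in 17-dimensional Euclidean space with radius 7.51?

S = n·V_n(r)/r = 17·V_17(7.51)/7.51 (volume-to-surface relation), giving 2.45385e+14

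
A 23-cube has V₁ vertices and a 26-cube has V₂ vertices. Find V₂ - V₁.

V₁ = 2^23 = 8388608. V₂ = 2^26 = 67108864. V₂ - V₁ = 58720256.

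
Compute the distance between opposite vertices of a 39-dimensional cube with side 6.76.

Diagonal = √39 · 6.76 ≈ 42.2162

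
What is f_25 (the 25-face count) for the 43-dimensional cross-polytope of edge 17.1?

An n-cross-polytope has 2^(k+1)·C(n,k+1) k-faces. Here 2^26·C(43,26) = 67108864·421171648758 = 28264350897156390912.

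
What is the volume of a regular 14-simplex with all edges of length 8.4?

V_14 = √(15) · 8.4^14 / (14! · 2^(14/2)) ≈ 3.0223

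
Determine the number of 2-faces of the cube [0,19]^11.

Number of 2-faces = C(11,2) · 2^(11-2) = 55 · 512 = 28160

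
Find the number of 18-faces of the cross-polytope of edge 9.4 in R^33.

An n-cross-polytope has 2^(k+1)·C(n,k+1) k-faces. Here 2^19·C(33,19) = 524288·818809200 = 429291837849600.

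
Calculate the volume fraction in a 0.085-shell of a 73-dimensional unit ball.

Shell fraction = 1 - (1-0.085)^73 ≈ 0.998473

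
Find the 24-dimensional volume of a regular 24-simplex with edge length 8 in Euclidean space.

Volume = 8^24 · √(25/2^24) / 24! ≈ 9.29103e-06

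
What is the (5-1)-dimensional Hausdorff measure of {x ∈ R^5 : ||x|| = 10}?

|∂B_5(10)| = 80000·π^2/3 ≈ 263189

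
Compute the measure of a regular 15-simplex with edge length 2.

V_15 = √(16) · 2^15 / (15! · 2^(15/2)) ≈ 5.53714e-10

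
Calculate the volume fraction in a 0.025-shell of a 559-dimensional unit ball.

Shell fraction = 1 - (1-0.025)^559 ≈ 0.9999992862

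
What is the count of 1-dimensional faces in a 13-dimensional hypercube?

Choose 1 of 13 axes to span the face (C(13,1) = 13 ways), then fix each of the remaining 12 coordinates at one of its two extreme values (2^12 = 4096 ways): 13·4096 = 53248.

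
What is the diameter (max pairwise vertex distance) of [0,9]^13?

||(9,9,...,9)|| = √(13)·9 ≈ 32.45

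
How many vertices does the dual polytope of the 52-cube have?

Number of vertices = 2n = 104.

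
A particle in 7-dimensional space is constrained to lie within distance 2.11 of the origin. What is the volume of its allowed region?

Volume = π^{7/2}·(2.11)^7/Γ(9/2) ≈ 879.746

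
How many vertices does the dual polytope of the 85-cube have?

An n-cross-polytope has 2n vertices; here n = 85, giving 170.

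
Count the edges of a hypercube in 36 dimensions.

Each of the 2^36 = 68719476736 vertices has degree 36; total edges = 36·2^36/2 = 1236950581248.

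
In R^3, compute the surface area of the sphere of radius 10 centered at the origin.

|∂B_3(10)| = 4πr² = 4π·(10)² ≈ 1256.64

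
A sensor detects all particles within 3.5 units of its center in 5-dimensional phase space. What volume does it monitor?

V_5(3.5) = π^(5/2) · (3.5)^5 / Γ(5/2 + 1) = 16807·π^2/60 ≈ 2764.64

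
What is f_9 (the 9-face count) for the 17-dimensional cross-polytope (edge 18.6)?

Number of 9-faces = 2^(9+1) · C(17,9+1) = 1024 · 19448 = 19914752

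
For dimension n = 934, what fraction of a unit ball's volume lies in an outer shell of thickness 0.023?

1 - (1-0.023)^934 ≈ 1 - 3.644e-10 ≈ (100 - 3.64e-08)%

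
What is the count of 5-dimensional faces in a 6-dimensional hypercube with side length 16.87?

f_5(6-cube) = (6 choose 5) · 2^1 = 12.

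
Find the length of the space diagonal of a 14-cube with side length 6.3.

Diagonal = √14 · 6.3 ≈ 23.5724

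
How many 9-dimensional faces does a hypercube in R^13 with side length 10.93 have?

An n-cube has C(n,k)·2^(n-k) k-faces. Here C(13,9)·2^4 = 715·16 = 11440.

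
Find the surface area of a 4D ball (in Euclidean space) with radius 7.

S = n·V_n(r)/r = 4·V_4(7)/7 (volume-to-surface relation), giving 686·π^2 ≈ 6770.55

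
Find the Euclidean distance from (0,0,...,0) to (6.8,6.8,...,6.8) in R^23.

Diagonal = √23 · 6.8 ≈ 32.6117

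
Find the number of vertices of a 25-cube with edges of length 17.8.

Number of vertices = 2^25 = 33554432.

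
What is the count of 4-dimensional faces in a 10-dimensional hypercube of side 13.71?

f_4(10-cube) = (10 choose 4) · 2^6 = 13440.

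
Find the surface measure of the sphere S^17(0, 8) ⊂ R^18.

|∂B_18(8)| = 35184372088832·π^9/315 ≈ 3.32957e+15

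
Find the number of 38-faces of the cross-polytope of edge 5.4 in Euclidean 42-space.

f_38(42-orthoplex) = 2^39 · (42 choose 39) = 6311196743434240.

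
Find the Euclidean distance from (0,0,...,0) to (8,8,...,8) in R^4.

Diagonal = √4 · 8 = 16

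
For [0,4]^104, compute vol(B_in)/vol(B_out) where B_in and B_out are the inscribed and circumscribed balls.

The radii are 4/2 and 4√104/2, so the volume ratio is (1/√104)^104 = 104^{-104/2} ≈ 1.30097e-105.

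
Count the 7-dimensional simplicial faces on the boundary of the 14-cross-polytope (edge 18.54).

Number of 7-faces = 2^(7+1) · C(14,7+1) = 256 · 3003 = 768768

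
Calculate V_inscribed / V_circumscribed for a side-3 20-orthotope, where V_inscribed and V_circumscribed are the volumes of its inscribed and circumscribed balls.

V_in / V_out = (r_in/r_out)^20 = (1/√20)^20 = 20^(-20/2) ≈ 9.76562e-14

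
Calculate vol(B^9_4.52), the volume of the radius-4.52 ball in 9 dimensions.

V_9(4.52) = π^(9/2) · (4.52)^9 / Γ(9/2 + 1) ≈ 2.59755e+06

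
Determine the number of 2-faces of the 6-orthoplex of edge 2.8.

An n-cross-polytope has 2^(k+1)·C(n,k+1) k-faces. Here 2^3·C(6,3) = 8·20 = 160.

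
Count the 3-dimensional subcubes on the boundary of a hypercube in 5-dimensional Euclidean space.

Choose 3 of 5 axes to span the face (C(5,3) = 10 ways), then fix each of the remaining 2 coordinates at one of its two extreme values (2^2 = 4 ways): 10·4 = 40.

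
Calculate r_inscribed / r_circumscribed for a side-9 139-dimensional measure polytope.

r_in = 9/2 (half the side); r_out = 9√139/2 (half the diagonal). Ratio = 1/√139 ≈ 0.0848189.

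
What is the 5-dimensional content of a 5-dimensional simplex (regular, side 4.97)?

For a regular n-simplex with edge a, V = (a^n / n!)·√((n+1)/2^n). With a=4.97, n=5: V ≈ 10.9421.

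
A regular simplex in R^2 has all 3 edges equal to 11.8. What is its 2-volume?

Area = (√3/4) · 11.8² = 60.2927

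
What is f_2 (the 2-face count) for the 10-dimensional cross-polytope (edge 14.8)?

An n-cross-polytope has 2^(k+1)·C(n,k+1) k-faces. Here 2^3·C(10,3) = 8·120 = 960.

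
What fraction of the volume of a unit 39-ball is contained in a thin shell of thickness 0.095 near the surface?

Shell fraction = 1 - (1-0.095)^39 ≈ 0.979616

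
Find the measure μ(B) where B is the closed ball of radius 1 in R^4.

The n-ball volume is π^(n/2)·r^n/Γ(n/2+1). With n=4, r=1: V = π^2/2 ≈ 4.9348.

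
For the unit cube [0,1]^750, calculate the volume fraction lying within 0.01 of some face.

Shell fraction = 1 - (1-0.02)^750 ≈ 0.9999997372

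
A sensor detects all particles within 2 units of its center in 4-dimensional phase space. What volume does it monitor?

The n-ball volume is π^(n/2)·r^n/Γ(n/2+1). With n=4, r=2: V = 8·π^2 ≈ 78.9568.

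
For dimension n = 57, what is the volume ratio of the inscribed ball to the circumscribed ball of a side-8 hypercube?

V_in / V_out = (r_in/r_out)^57 = (1/√57)^57 = 57^(-57/2) ≈ 9.06915e-51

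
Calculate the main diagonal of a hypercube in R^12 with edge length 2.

d = √(2² + 2² + ... + 2²) [12 terms] = √(12·2²) = 2√12 ≈ 6.9282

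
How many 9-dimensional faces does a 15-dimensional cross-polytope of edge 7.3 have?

An n-cross-polytope has 2^(k+1)·C(n,k+1) k-faces. Here 2^10·C(15,10) = 1024·3003 = 3075072.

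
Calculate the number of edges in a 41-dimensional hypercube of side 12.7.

Number of 1-faces = C(41,1)·2^(41-1) = 41·1099511627776 = 45079976738816.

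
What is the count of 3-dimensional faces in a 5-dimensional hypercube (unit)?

Choose 3 of 5 axes to span the face (C(5,3) = 10 ways), then fix each of the remaining 2 coordinates at one of its two extreme values (2^2 = 4 ways): 10·4 = 40.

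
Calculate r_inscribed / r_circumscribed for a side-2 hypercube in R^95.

r_in = 2/2 (half the side); r_out = 2√95/2 (half the diagonal). Ratio = 1/√95 ≈ 0.102598.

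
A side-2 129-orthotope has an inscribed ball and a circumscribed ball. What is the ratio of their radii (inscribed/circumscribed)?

r_in / r_out = (2/2) / (2√129/2) = 1/√129 ≈ 0.0880451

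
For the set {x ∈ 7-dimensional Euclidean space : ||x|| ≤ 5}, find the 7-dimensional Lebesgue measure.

The n-ball volume is π^(n/2)·r^n/Γ(n/2+1). With n=7, r=5: V = 250000·π^3/21 ≈ 369122.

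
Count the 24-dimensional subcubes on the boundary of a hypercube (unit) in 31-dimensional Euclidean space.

Number of 24-faces = C(31,24) · 2^(31-24) = 2629575 · 128 = 336585600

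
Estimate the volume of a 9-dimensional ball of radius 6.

V_9(6) = π^(9/2) · (6)^9 / Γ(9/2 + 1) = 11943936·π^4/35 ≈ 3.32414e+07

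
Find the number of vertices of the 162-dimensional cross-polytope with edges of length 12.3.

An n-cross-polytope has 2n vertices; here n = 162, giving 324.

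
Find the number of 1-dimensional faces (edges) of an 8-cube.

Number of 1-faces = C(8,1)·2^(8-1) = 8·128 = 1024.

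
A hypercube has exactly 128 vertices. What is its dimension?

n = log_2(128) = 7.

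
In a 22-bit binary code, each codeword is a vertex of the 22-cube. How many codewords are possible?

Number of vertices = 2^22 = 4194304.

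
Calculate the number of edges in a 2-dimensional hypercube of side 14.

Each of the 2^2 = 4 vertices has degree 2; total edges = 2·2^2/2 = 4.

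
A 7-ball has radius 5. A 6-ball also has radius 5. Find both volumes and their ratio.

V_7(5) ≈ 369122. V_6(5) ≈ 80745.5. Ratio V_7/V_6 ≈ 4.571.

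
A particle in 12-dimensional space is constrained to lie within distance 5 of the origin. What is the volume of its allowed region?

The n-ball volume is π^(n/2)·r^n/Γ(n/2+1). With n=12, r=5: V = 48828125·π^6/144 ≈ 3.25992e+08.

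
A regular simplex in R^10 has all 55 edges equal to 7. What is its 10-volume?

Volume = 7^10 · √(11/2^10) / 10! ≈ 8.06796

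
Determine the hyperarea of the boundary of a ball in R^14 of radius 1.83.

|∂B_14(1.83)| ≈ 21657.6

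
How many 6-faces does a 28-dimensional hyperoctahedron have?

Each 6-face is the convex hull of 7 vertices, one chosen as ±e_i from each of 7 distinct axes: 2^7·C(28,7) = 151557120.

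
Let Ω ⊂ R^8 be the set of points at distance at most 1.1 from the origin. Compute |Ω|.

The n-ball volume is π^(n/2)·r^n/Γ(n/2+1). With n=8, r=1.1: V ≈ 8.70021.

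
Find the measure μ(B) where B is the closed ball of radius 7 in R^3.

V_3(7) = π^(3/2) · (7)^3 / Γ(3/2 + 1) = 1372·π/3 ≈ 1436.76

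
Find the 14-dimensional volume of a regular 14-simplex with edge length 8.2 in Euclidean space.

V_14 = √(15) · 8.2^14 / (14! · 2^(14/2)) ≈ 2.15686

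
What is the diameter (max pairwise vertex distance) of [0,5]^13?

Diagonal = √13 · 5 ≈ 18.0278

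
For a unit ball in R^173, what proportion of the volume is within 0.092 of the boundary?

Shell fraction = 1 - (1-0.092)^173 ≈ 0.9999999439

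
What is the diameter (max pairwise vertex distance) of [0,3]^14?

||(3,3,...,3)|| = √(14)·3 ≈ 11.225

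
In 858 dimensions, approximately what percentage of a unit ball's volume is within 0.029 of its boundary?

1 - (1-0.029)^858 ≈ 1 - 1.082e-11 ≈ (100 - 1.08e-09)%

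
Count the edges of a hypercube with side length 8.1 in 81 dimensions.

The 81-cube has n·2^(n-1) = 81·2^80 = 81·1208925819614629174706176 = 97922991388784963151200256 edges.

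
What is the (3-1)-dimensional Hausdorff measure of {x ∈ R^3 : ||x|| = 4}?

|∂B_3(4)| = 4πr² = 4π·(4)² ≈ 201.062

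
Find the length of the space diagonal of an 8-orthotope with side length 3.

d = √(3² + 3² + ... + 3²) [8 terms] = √(8·3²) = 3√8 ≈ 8.48528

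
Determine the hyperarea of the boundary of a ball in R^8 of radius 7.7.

S = n·V_n(r)/r = 8·V_8(7.7)/7.7 (volume-to-surface relation), giving 5.21091e+07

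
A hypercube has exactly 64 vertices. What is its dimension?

The n-cube has 2^n vertices, and 64 = 2^6, so n = 6.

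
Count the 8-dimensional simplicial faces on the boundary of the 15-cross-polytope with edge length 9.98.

f_8(15-orthoplex) = 2^9 · (15 choose 9) = 2562560.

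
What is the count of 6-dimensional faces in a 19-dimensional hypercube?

Choose 6 of 19 axes to span the face (C(19,6) = 27132 ways), then fix each of the remaining 13 coordinates at one of its two extreme values (2^13 = 8192 ways): 27132·8192 = 222265344.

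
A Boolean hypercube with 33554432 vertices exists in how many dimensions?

The n-cube has 2^n vertices, and 33554432 = 2^25, so n = 25.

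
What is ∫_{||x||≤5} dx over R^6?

Volume = π^{6/2}·(5)^6/Γ(4) = 15625·π^3/6 ≈ 80745.5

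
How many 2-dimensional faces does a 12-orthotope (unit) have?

Number of 2-faces = C(12,2) · 2^(12-2) = 66 · 1024 = 67584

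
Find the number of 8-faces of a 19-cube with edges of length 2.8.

An n-cube has C(n,k)·2^(n-k) k-faces. Here C(19,8)·2^11 = 75582·2048 = 154791936.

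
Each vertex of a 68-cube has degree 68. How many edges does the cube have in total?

An n-cube has n·2^(n-1) edges. With n = 68: 68·147573952589676412928 = 10035028776097996079104.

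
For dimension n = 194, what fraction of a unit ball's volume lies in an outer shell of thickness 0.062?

1 - (1-0.062)^194 ≈ 0.999995951 ≈ 99.999595%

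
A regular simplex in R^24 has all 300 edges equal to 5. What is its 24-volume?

For a regular n-simplex with edge a, V = (a^n / n!)·√((n+1)/2^n). With a=5, n=24: V ≈ 1.17269e-10.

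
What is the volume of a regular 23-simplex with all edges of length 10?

For a regular n-simplex with edge a, V = (a^n / n!)·√((n+1)/2^n). With a=10, n=23: V ≈ 0.00654284.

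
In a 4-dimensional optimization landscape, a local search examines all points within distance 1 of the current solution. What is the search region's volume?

Volume = π^{4/2}·(1)^4/Γ(3) = π^2/2 ≈ 4.9348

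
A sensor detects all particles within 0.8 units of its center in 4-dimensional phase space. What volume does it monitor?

Volume = π^{4/2}·(0.8)^4/Γ(3) ≈ 2.02129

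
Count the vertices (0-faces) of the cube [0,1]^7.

The 7-cube has 2^7 = 128 vertices.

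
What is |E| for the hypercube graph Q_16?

Each of the 2^16 = 65536 vertices has degree 16; total edges = 16·2^16/2 = 524288.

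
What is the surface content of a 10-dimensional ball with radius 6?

S_10(6) = 2·π^(10/2)·(6)^9 / Γ(10/2) = 839808·π^5 ≈ 2.56998e+08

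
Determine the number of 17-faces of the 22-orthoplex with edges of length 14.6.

An n-cross-polytope has 2^(k+1)·C(n,k+1) k-faces. Here 2^18·C(22,18) = 262144·7315 = 1917583360.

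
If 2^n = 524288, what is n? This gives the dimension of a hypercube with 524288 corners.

n = log_2(524288) = 19.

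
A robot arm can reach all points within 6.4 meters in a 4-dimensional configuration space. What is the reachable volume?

The n-ball volume is π^(n/2)·r^n/Γ(n/2+1). With n=4, r=6.4: V ≈ 8279.22.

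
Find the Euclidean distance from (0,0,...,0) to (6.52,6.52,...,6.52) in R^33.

d = √(6.52² + 6.52² + ... + 6.52²) [33 terms] = √(33·6.52²) = 6.52√33 ≈ 37.4545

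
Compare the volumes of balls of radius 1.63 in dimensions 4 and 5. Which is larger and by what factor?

V_4(1.63) ≈ 34.8353, V_5(1.63) ≈ 60.5671. The 5-ball is larger by a factor of 1.739.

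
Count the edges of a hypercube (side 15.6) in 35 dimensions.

The 35-cube has n·2^(n-1) = 35·2^34 = 35·17179869184 = 601295421440 edges.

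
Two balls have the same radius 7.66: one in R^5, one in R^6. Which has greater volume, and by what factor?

V_5(7.66) ≈ 138817, V_6(7.66) ≈ 1.04393e+06. The 6-ball is larger by a factor of 7.52.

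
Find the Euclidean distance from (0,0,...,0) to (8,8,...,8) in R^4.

The space diagonal of an n-cube of side s is s√n. Here 8·√4 = 16.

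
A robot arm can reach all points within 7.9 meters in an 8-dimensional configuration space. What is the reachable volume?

Volume = π^{8/2}·(7.9)^8/Γ(5) ≈ 6.15751e+07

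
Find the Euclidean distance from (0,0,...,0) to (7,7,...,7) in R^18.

Diagonal = √18 · 7 ≈ 29.6985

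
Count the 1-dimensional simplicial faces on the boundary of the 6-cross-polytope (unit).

Number of 1-faces = 2^(1+1) · C(6,1+1) = 4 · 15 = 60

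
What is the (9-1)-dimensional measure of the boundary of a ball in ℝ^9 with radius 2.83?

S_9(2.83) = 2·π^(9/2)·(2.83)^8 / Γ(9/2) ≈ 122138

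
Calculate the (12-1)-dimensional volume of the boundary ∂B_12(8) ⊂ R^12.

S_12(8) = 2·π^(12/2)·(8)^11 / Γ(12/2) = 2147483648·π^6/15 ≈ 1.37638e+11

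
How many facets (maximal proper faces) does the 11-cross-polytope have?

f_10(11-orthoplex) = 2^11 · (11 choose 11) = 2048.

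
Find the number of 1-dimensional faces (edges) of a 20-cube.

Number of 1-faces = C(20,1)·2^(20-1) = 20·524288 = 10485760.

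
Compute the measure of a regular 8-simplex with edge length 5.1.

For a regular n-simplex with edge a, V = (a^n / n!)·√((n+1)/2^n). With a=5.1, n=8: V ≈ 2.12835.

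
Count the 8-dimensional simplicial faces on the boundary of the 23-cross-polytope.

Number of 8-faces = 2^(8+1) · C(23,8+1) = 512 · 817190 = 418401280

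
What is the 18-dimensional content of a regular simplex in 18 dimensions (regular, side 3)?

For a regular n-simplex with edge a, V = (a^n / n!)·√((n+1)/2^n). With a=3, n=18: V ≈ 5.15167e-10.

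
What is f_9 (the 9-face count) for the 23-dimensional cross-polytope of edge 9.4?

f_9(23-orthoplex) = 2^10 · (23 choose 10) = 1171523584.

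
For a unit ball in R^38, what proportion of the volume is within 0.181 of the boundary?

1 - (1-0.181)^38 ≈ 0.999493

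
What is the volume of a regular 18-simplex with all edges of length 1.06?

Volume = 1.06^18 · √(19/2^18) / 18! ≈ 3.79552e-18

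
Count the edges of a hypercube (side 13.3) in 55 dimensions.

An n-cube has n·2^(n-1) edges. With n = 55: 55·18014398509481984 = 990791918021509120.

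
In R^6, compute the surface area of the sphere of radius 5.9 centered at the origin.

The surface area of an n-ball is 2π^(n/2) r^(n-1) / Γ(n/2). For n=6, r=5.9: 221671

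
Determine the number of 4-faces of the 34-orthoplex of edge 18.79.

Each 4-face is the convex hull of 5 vertices, one chosen as ±e_i from each of 5 distinct axes: 2^5·C(34,5) = 8904192.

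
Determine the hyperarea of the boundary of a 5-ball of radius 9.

|∂B_5(9)| = 17496·π^2 ≈ 172679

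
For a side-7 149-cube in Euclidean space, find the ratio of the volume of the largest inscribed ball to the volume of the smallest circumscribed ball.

V_in / V_out = (r_in/r_out)^149 = (1/√149)^149 = 149^(-149/2) ≈ 1.25205e-162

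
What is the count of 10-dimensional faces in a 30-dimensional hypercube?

Number of 10-faces = C(30,10) · 2^(30-10) = 30045015 · 1048576 = 31504481648640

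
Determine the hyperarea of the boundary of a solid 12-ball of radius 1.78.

The surface area of an n-ball is 2π^(n/2) r^(n-1) / Γ(n/2). For n=12, r=1.78: 9106.85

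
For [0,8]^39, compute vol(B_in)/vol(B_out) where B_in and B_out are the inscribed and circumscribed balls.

V_in / V_out = (r_in/r_out)^39 = (1/√39)^39 = 39^(-39/2) ≈ 9.42411e-32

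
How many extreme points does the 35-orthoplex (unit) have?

The vertices are ±e_1, ..., ±e_35, so there are 2·35 = 70.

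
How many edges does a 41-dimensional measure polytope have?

The 41-cube has n·2^(n-1) = 41·2^40 = 41·1099511627776 = 45079976738816 edges.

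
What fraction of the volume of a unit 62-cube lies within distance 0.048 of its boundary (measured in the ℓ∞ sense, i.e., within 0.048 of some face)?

The inner cube has side 1-2·0.048 = 0.904 and volume (0.904)^62 ≈ 0.001916, so the shell holds 0.998084 of the volume.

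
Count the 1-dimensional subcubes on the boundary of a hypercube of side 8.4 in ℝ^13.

f_1(13-cube) = (13 choose 1) · 2^12 = 53248.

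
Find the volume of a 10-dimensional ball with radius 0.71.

Volume = π^{10/2}·(0.71)^10/Γ(6) ≈ 0.0830141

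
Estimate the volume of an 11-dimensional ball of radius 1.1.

V_11(1.1) = π^(11/2) · (1.1)^11 / Γ(11/2 + 1) ≈ 5.37557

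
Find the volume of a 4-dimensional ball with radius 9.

V_4(9) = π^(4/2) · (9)^4 / Γ(4/2 + 1) = 6561·π^2/2 ≈ 32377.2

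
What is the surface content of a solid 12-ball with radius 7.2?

S_12(7.2) = 2·π^(12/2)·(7.2)^11 / Γ(12/2) ≈ 4.31922e+10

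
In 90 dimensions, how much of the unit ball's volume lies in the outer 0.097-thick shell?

V(inner)/V(outer) = ((1-0.097)/1)^90 ≈ 0.0001028, so the shell fraction is 0.999897.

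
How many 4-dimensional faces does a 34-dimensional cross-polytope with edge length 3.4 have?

Number of 4-faces = 2^(4+1) · C(34,4+1) = 32 · 278256 = 8904192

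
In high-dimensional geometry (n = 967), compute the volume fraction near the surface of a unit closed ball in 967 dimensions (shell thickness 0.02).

1 - (1-0.02)^967 ≈ 0.9999999967 ≈ (100 - 3.28e-07)%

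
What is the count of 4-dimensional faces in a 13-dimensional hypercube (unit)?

Choose 4 of 13 axes to span the face (C(13,4) = 715 ways), then fix each of the remaining 9 coordinates at one of its two extreme values (2^9 = 512 ways): 715·512 = 366080.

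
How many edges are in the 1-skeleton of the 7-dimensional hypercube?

The 7-cube has n·2^(n-1) = 7·2^6 = 7·64 = 448 edges.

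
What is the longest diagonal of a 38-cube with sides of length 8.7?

d = √(8.7² + 8.7² + ... + 8.7²) [38 terms] = √(38·8.7²) = 8.7√38 ≈ 53.6304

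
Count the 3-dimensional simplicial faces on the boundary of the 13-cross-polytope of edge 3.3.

f_3(13-orthoplex) = 2^4 · (13 choose 4) = 11440.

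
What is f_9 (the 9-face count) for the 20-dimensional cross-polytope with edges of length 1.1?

Number of 9-faces = 2^(9+1) · C(20,9+1) = 1024 · 184756 = 189190144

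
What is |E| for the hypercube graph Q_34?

The 34-cube has n·2^(n-1) = 34·2^33 = 34·8589934592 = 292057776128 edges.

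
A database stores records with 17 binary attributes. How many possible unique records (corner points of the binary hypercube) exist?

The 17-cube has 2^17 = 131072 vertices.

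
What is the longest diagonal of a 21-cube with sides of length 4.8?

Diagonal = √21 · 4.8 ≈ 21.9964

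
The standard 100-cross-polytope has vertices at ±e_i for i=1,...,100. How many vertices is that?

The 100-dimensional cross-polytope has 2n = 2·100 = 200 vertices.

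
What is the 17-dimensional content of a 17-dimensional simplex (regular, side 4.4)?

V = (4.4^17 / 17!) · √((17+1) / 2^17) ≈ 2.86094e-06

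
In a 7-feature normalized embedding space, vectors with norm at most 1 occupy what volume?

Volume = π^{7/2}·(1)^7/Γ(9/2) = 16·π^3/105 ≈ 4.72477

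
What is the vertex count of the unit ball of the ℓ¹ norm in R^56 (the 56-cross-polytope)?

The 56-dimensional cross-polytope has 2n = 2·56 = 112 vertices.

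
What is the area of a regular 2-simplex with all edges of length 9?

Area = (√3/4) · 9² = 35.074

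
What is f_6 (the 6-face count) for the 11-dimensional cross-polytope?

An n-cross-polytope has 2^(k+1)·C(n,k+1) k-faces. Here 2^7·C(11,7) = 128·330 = 42240.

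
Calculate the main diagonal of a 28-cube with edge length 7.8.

The space diagonal of an n-cube of side s is s√n. Here 7.8·√28 ≈ 41.2737.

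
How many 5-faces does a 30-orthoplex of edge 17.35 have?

An n-cross-polytope has 2^(k+1)·C(n,k+1) k-faces. Here 2^6·C(30,6) = 64·593775 = 38001600.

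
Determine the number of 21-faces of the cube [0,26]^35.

Choose 21 of 35 axes to span the face (C(35,21) = 2319959400 ways), then fix each of the remaining 14 coordinates at one of its two extreme values (2^14 = 16384 ways): 2319959400·16384 = 38010214809600.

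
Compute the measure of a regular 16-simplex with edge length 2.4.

Volume = 2.4^16 · √(17/2^16) / 16! ≈ 9.32706e-10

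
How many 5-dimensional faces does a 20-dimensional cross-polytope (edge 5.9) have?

Number of 5-faces = 2^(5+1) · C(20,5+1) = 64 · 38760 = 2480640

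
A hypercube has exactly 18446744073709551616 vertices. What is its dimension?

Since 2^n = 18446744073709551616, we have n = 64.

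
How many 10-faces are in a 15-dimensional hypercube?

f_10(15-cube) = (15 choose 10) · 2^5 = 96096.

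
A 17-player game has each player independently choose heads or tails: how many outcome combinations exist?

Number of vertices = 2^17 = 131072.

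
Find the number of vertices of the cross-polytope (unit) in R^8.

An n-cross-polytope has 2^(k+1)·C(n,k+1) k-faces. Here 2^1·C(8,1) = 2·8 = 16.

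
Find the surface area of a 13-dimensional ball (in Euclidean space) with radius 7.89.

The surface area of an n-ball is 2π^(n/2) r^(n-1) / Γ(n/2). For n=13, r=7.89: 6.88983e+11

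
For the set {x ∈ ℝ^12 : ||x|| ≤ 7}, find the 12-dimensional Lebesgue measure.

The n-ball volume is π^(n/2)·r^n/Γ(n/2+1). With n=12, r=7: V = 13841287201·π^6/720 ≈ 1.84818e+10.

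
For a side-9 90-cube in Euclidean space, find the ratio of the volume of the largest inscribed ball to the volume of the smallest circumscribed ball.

V_in / V_out = (r_in/r_out)^90 = (1/√90)^90 = 90^(-90/2) ≈ 1.14574e-88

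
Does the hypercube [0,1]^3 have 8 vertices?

True. The 3-cube has 2^3 = 8 vertices.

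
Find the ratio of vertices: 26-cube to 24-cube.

The 26-cube has 2^26 = 67108864 vertices. The 24-cube has 2^24 = 16777216 vertices. Ratio: 67108864/16777216 = 4.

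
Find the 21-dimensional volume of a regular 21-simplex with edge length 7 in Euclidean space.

For a regular n-simplex with edge a, V = (a^n / n!)·√((n+1)/2^n). With a=7, n=21: V ≈ 3.54088e-05.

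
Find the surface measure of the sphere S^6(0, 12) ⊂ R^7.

The surface area of an n-ball is 2π^(n/2) r^(n-1) / Γ(n/2). For n=7, r=12: 15925248·π^3/5 ≈ 9.87565e+07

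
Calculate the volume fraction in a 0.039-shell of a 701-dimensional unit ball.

1 - (1-0.039)^701 ≈ 1 - 7.746e-13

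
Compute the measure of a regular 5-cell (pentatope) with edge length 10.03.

V = (10.03^4 / 4!) · √((4+1) / 2^4) ≈ 235.731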